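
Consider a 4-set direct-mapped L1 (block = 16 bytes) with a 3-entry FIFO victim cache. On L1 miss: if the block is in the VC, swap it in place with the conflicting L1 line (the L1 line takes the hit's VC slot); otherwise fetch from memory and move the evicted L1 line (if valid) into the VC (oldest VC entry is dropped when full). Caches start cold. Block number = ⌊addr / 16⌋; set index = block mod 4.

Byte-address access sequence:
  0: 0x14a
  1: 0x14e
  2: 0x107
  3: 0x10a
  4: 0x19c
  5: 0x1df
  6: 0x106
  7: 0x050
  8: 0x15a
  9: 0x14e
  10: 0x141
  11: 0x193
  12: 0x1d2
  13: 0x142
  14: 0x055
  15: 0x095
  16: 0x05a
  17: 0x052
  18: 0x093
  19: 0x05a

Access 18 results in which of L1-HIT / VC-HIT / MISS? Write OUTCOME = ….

OUTCOME = VC-HIT

  [0] addr=0x14a blk=20 s=0: MISS | VC []
  [1] addr=0x14e blk=20 s=0: L1-HIT | VC []
  [2] addr=0x107 blk=16 s=0: MISS | VC [20]
  [3] addr=0x10a blk=16 s=0: L1-HIT | VC [20]
  [4] addr=0x19c blk=25 s=1: MISS | VC [20]
  [5] addr=0x1df blk=29 s=1: MISS | VC [20, 25]
  [6] addr=0x106 blk=16 s=0: L1-HIT | VC [20, 25]
  [7] addr=0x50 blk=5 s=1: MISS | VC [20, 25, 29]
  [8] addr=0x15a blk=21 s=1: MISS | VC [25, 29, 5]
  [9] addr=0x14e blk=20 s=0: MISS | VC [29, 5, 16]
  [10] addr=0x141 blk=20 s=0: L1-HIT | VC [29, 5, 16]
  [11] addr=0x193 blk=25 s=1: MISS | VC [5, 16, 21]
  [12] addr=0x1d2 blk=29 s=1: MISS | VC [16, 21, 25]
  [13] addr=0x142 blk=20 s=0: L1-HIT | VC [16, 21, 25]
  [14] addr=0x55 blk=5 s=1: MISS | VC [21, 25, 29]
  [15] addr=0x95 blk=9 s=1: MISS | VC [25, 29, 5]
  [16] addr=0x5a blk=5 s=1: VC-HIT | VC [25, 29, 9]
  [17] addr=0x52 blk=5 s=1: L1-HIT | VC [25, 29, 9]
  [18] addr=0x93 blk=9 s=1: VC-HIT | VC [25, 29, 5]
  [19] addr=0x5a blk=5 s=1: VC-HIT | VC [25, 29, 9]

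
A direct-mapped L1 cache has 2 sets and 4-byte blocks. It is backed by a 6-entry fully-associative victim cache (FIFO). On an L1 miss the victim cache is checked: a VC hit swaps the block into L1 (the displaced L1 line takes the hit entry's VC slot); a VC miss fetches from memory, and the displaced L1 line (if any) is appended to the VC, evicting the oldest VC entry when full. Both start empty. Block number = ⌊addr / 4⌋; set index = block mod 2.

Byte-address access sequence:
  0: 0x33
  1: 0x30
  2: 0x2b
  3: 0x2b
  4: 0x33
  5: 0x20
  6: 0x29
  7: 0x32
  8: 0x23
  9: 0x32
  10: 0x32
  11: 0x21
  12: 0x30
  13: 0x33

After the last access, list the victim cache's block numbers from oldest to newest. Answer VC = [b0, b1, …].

VC = [8, 10]

0: 0x33 (blk 12, set 0) → MISS  vc=[]
1: 0x30 (blk 12, set 0) → L1-HIT  vc=[]
2: 0x2b (blk 10, set 0) → MISS  vc=[12]
3: 0x2b (blk 10, set 0) → L1-HIT  vc=[12]
4: 0x33 (blk 12, set 0) → VC-HIT  vc=[10]
5: 0x20 (blk 8, set 0) → MISS  vc=[10, 12]
6: 0x29 (blk 10, set 0) → VC-HIT  vc=[8, 12]
7: 0x32 (blk 12, set 0) → VC-HIT  vc=[8, 10]
8: 0x23 (blk 8, set 0) → VC-HIT  vc=[12, 10]
9: 0x32 (blk 12, set 0) → VC-HIT  vc=[8, 10]
10: 0x32 (blk 12, set 0) → L1-HIT  vc=[8, 10]
11: 0x21 (blk 8, set 0) → VC-HIT  vc=[12, 10]
12: 0x30 (blk 12, set 0) → VC-HIT  vc=[8, 10]
13: 0x33 (blk 12, set 0) → L1-HIT  vc=[8, 10]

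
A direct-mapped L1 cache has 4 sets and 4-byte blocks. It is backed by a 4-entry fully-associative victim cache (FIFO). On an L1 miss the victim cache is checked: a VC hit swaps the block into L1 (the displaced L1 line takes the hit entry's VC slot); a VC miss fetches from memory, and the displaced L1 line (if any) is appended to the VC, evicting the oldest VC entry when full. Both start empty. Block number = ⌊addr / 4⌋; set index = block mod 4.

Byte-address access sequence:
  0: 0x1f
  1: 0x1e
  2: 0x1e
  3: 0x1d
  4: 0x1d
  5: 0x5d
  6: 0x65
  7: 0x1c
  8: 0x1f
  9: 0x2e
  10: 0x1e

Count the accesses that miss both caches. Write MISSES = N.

#0 0x1f→b7/s3 MISS; vc=[]
#1 0x1e→b7/s3 L1-HIT; vc=[]
#2 0x1e→b7/s3 L1-HIT; vc=[]
#3 0x1d→b7/s3 L1-HIT; vc=[]
#4 0x1d→b7/s3 L1-HIT; vc=[]
#5 0x5d→b23/s3 MISS; vc=[7]
#6 0x65→b25/s1 MISS; vc=[7]
#7 0x1c→b7/s3 VC-HIT; vc=[23]
#8 0x1f→b7/s3 L1-HIT; vc=[23]
#9 0x2e→b11/s3 MISS; vc=[23,7]
#10 0x1e→b7/s3 VC-HIT; vc=[23,11]

MISSES = 4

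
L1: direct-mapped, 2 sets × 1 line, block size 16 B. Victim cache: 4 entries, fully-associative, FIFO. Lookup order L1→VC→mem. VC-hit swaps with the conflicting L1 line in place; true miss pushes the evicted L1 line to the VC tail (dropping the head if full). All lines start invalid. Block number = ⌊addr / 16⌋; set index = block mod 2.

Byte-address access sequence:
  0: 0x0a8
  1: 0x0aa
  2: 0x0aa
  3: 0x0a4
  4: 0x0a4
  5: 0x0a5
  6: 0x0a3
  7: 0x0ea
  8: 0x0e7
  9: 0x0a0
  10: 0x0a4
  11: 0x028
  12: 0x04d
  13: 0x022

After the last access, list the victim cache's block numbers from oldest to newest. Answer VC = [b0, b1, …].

  [0] addr=0xa8 blk=10 s=0: MISS | VC []
  [1] addr=0xaa blk=10 s=0: L1-HIT | VC []
  [2] addr=0xaa blk=10 s=0: L1-HIT | VC []
  [3] addr=0xa4 blk=10 s=0: L1-HIT | VC []
  [4] addr=0xa4 blk=10 s=0: L1-HIT | VC []
  [5] addr=0xa5 blk=10 s=0: L1-HIT | VC []
  [6] addr=0xa3 blk=10 s=0: L1-HIT | VC []
  [7] addr=0xea blk=14 s=0: MISS | VC [10]
  [8] addr=0xe7 blk=14 s=0: L1-HIT | VC [10]
  [9] addr=0xa0 blk=10 s=0: VC-HIT | VC [14]
  [10] addr=0xa4 blk=10 s=0: L1-HIT | VC [14]
  [11] addr=0x28 blk=2 s=0: MISS | VC [14, 10]
  [12] addr=0x4d blk=4 s=0: MISS | VC [14, 10, 2]
  [13] addr=0x22 blk=2 s=0: VC-HIT | VC [14, 10, 4]

VC = [14, 10, 4]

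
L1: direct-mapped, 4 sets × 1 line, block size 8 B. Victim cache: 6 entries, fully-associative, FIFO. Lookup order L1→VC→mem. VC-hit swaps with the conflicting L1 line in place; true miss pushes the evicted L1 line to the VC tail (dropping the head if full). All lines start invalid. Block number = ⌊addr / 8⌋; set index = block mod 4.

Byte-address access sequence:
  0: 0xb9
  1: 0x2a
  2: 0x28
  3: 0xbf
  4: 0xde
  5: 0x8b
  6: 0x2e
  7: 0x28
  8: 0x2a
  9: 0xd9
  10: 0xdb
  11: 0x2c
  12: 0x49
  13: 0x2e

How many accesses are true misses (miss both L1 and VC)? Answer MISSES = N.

MISSES = 5

#0 0xb9→b23/s3 MISS; vc=[]
#1 0x2a→b5/s1 MISS; vc=[]
#2 0x28→b5/s1 L1-HIT; vc=[]
#3 0xbf→b23/s3 L1-HIT; vc=[]
#4 0xde→b27/s3 MISS; vc=[23]
#5 0x8b→b17/s1 MISS; vc=[23,5]
#6 0x2e→b5/s1 VC-HIT; vc=[23,17]
#7 0x28→b5/s1 L1-HIT; vc=[23,17]
#8 0x2a→b5/s1 L1-HIT; vc=[23,17]
#9 0xd9→b27/s3 L1-HIT; vc=[23,17]
#10 0xdb→b27/s3 L1-HIT; vc=[23,17]
#11 0x2c→b5/s1 L1-HIT; vc=[23,17]
#12 0x49→b9/s1 MISS; vc=[23,17,5]
#13 0x2e→b5/s1 VC-HIT; vc=[23,17,9]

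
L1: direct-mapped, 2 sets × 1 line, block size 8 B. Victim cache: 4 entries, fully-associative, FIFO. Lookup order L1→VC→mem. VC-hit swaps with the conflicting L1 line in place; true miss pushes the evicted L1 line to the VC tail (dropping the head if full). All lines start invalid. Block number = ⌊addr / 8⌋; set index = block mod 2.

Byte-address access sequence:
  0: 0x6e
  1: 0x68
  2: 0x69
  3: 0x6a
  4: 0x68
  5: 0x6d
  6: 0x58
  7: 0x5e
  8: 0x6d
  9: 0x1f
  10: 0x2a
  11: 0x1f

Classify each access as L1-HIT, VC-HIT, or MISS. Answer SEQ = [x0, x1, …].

SEQ = [MISS, L1-HIT, L1-HIT, L1-HIT, L1-HIT, L1-HIT, MISS, L1-HIT, VC-HIT, MISS, MISS, VC-HIT]

0: 0x6e (blk 13, set 1) → MISS  vc=[]
1: 0x68 (blk 13, set 1) → L1-HIT  vc=[]
2: 0x69 (blk 13, set 1) → L1-HIT  vc=[]
3: 0x6a (blk 13, set 1) → L1-HIT  vc=[]
4: 0x68 (blk 13, set 1) → L1-HIT  vc=[]
5: 0x6d (blk 13, set 1) → L1-HIT  vc=[]
6: 0x58 (blk 11, set 1) → MISS  vc=[13]
7: 0x5e (blk 11, set 1) → L1-HIT  vc=[13]
8: 0x6d (blk 13, set 1) → VC-HIT  vc=[11]
9: 0x1f (blk 3, set 1) → MISS  vc=[11, 13]
10: 0x2a (blk 5, set 1) → MISS  vc=[11, 13, 3]
11: 0x1f (blk 3, set 1) → VC-HIT  vc=[11, 13, 5]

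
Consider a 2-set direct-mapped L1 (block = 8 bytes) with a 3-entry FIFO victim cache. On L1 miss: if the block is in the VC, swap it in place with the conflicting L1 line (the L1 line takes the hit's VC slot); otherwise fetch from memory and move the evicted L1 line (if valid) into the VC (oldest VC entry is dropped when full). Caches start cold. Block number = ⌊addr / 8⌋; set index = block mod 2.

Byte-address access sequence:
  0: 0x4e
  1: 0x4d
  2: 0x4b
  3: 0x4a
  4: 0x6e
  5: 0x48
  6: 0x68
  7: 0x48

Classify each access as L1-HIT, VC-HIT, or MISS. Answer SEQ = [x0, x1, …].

#0 0x4e→b9/s1 MISS; vc=[]
#1 0x4d→b9/s1 L1-HIT; vc=[]
#2 0x4b→b9/s1 L1-HIT; vc=[]
#3 0x4a→b9/s1 L1-HIT; vc=[]
#4 0x6e→b13/s1 MISS; vc=[9]
#5 0x48→b9/s1 VC-HIT; vc=[13]
#6 0x68→b13/s1 VC-HIT; vc=[9]
#7 0x48→b9/s1 VC-HIT; vc=[13]

SEQ = [MISS, L1-HIT, L1-HIT, L1-HIT, MISS, VC-HIT, VC-HIT, VC-HIT]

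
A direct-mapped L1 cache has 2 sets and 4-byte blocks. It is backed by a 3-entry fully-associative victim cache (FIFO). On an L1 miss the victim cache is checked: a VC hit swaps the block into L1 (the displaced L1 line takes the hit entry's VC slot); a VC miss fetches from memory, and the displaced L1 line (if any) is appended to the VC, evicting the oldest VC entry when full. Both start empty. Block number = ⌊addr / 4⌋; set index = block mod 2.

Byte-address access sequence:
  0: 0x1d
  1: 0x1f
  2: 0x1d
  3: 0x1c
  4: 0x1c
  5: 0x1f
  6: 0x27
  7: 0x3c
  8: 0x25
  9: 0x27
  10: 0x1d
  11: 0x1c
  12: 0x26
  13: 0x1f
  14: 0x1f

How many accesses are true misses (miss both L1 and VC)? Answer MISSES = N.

MISSES = 3

  [0] addr=0x1d blk=7 s=1: MISS | VC []
  [1] addr=0x1f blk=7 s=1: L1-HIT | VC []
  [2] addr=0x1d blk=7 s=1: L1-HIT | VC []
  [3] addr=0x1c blk=7 s=1: L1-HIT | VC []
  [4] addr=0x1c blk=7 s=1: L1-HIT | VC []
  [5] addr=0x1f blk=7 s=1: L1-HIT | VC []
  [6] addr=0x27 blk=9 s=1: MISS | VC [7]
  [7] addr=0x3c blk=15 s=1: MISS | VC [7, 9]
  [8] addr=0x25 blk=9 s=1: VC-HIT | VC [7, 15]
  [9] addr=0x27 blk=9 s=1: L1-HIT | VC [7, 15]
  [10] addr=0x1d blk=7 s=1: VC-HIT | VC [9, 15]
  [11] addr=0x1c blk=7 s=1: L1-HIT | VC [9, 15]
  [12] addr=0x26 blk=9 s=1: VC-HIT | VC [7, 15]
  [13] addr=0x1f blk=7 s=1: VC-HIT | VC [9, 15]
  [14] addr=0x1f blk=7 s=1: L1-HIT | VC [9, 15]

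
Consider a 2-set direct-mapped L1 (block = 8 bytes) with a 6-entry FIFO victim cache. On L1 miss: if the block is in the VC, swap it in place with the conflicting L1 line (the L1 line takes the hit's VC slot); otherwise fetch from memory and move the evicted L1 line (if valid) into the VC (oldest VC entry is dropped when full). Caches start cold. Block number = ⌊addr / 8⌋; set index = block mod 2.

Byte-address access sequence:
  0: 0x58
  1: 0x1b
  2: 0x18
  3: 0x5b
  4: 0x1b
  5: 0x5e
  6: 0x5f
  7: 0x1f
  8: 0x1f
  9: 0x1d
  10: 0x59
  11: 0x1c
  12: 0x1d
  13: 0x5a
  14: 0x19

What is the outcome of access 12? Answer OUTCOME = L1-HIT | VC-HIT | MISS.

0: 0x58 (blk 11, set 1) → MISS  vc=[]
1: 0x1b (blk 3, set 1) → MISS  vc=[11]
2: 0x18 (blk 3, set 1) → L1-HIT  vc=[11]
3: 0x5b (blk 11, set 1) → VC-HIT  vc=[3]
4: 0x1b (blk 3, set 1) → VC-HIT  vc=[11]
5: 0x5e (blk 11, set 1) → VC-HIT  vc=[3]
6: 0x5f (blk 11, set 1) → L1-HIT  vc=[3]
7: 0x1f (blk 3, set 1) → VC-HIT  vc=[11]
8: 0x1f (blk 3, set 1) → L1-HIT  vc=[11]
9: 0x1d (blk 3, set 1) → L1-HIT  vc=[11]
10: 0x59 (blk 11, set 1) → VC-HIT  vc=[3]
11: 0x1c (blk 3, set 1) → VC-HIT  vc=[11]
12: 0x1d (blk 3, set 1) → L1-HIT  vc=[11]
13: 0x5a (blk 11, set 1) → VC-HIT  vc=[3]
14: 0x19 (blk 3, set 1) → VC-HIT  vc=[11]

OUTCOME = L1-HIT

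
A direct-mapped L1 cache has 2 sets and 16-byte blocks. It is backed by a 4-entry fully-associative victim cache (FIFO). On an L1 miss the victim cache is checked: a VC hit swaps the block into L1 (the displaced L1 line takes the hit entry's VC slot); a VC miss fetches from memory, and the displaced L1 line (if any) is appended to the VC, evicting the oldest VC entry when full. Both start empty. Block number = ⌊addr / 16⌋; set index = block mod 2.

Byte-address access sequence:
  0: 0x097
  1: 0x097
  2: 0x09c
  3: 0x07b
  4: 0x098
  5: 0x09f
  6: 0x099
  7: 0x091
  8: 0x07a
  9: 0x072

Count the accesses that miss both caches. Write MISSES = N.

#0 0x97→b9/s1 MISS; vc=[]
#1 0x97→b9/s1 L1-HIT; vc=[]
#2 0x9c→b9/s1 L1-HIT; vc=[]
#3 0x7b→b7/s1 MISS; vc=[9]
#4 0x98→b9/s1 VC-HIT; vc=[7]
#5 0x9f→b9/s1 L1-HIT; vc=[7]
#6 0x99→b9/s1 L1-HIT; vc=[7]
#7 0x91→b9/s1 L1-HIT; vc=[7]
#8 0x7a→b7/s1 VC-HIT; vc=[9]
#9 0x72→b7/s1 L1-HIT; vc=[9]

MISSES = 2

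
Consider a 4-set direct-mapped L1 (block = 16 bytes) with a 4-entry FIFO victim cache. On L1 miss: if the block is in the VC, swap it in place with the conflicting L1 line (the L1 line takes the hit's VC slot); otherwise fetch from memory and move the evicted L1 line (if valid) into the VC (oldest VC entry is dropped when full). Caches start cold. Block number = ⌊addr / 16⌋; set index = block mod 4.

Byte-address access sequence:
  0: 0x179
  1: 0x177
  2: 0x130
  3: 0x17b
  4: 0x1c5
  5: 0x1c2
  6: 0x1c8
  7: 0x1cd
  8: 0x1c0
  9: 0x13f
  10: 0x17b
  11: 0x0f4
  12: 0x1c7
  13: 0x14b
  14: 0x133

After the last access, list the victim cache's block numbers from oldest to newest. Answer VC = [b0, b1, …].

VC = [15, 23, 28]

0: 0x179 (blk 23, set 3) → MISS  vc=[]
1: 0x177 (blk 23, set 3) → L1-HIT  vc=[]
2: 0x130 (blk 19, set 3) → MISS  vc=[23]
3: 0x17b (blk 23, set 3) → VC-HIT  vc=[19]
4: 0x1c5 (blk 28, set 0) → MISS  vc=[19]
5: 0x1c2 (blk 28, set 0) → L1-HIT  vc=[19]
6: 0x1c8 (blk 28, set 0) → L1-HIT  vc=[19]
7: 0x1cd (blk 28, set 0) → L1-HIT  vc=[19]
8: 0x1c0 (blk 28, set 0) → L1-HIT  vc=[19]
9: 0x13f (blk 19, set 3) → VC-HIT  vc=[23]
10: 0x17b (blk 23, set 3) → VC-HIT  vc=[19]
11: 0xf4 (blk 15, set 3) → MISS  vc=[19, 23]
12: 0x1c7 (blk 28, set 0) → L1-HIT  vc=[19, 23]
13: 0x14b (blk 20, set 0) → MISS  vc=[19, 23, 28]
14: 0x133 (blk 19, set 3) → VC-HIT  vc=[15, 23, 28]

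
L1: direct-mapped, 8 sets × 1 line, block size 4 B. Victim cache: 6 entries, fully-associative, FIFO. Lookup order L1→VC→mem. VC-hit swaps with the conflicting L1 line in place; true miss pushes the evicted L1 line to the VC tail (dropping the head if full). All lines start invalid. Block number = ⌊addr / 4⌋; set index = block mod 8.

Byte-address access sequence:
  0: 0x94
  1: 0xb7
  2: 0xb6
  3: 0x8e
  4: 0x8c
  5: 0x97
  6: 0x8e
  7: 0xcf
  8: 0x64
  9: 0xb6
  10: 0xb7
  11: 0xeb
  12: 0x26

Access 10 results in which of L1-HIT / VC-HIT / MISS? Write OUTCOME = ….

OUTCOME = L1-HIT

0: 0x94 (blk 37, set 5) → MISS  vc=[]
1: 0xb7 (blk 45, set 5) → MISS  vc=[37]
2: 0xb6 (blk 45, set 5) → L1-HIT  vc=[37]
3: 0x8e (blk 35, set 3) → MISS  vc=[37]
4: 0x8c (blk 35, set 3) → L1-HIT  vc=[37]
5: 0x97 (blk 37, set 5) → VC-HIT  vc=[45]
6: 0x8e (blk 35, set 3) → L1-HIT  vc=[45]
7: 0xcf (blk 51, set 3) → MISS  vc=[45, 35]
8: 0x64 (blk 25, set 1) → MISS  vc=[45, 35]
9: 0xb6 (blk 45, set 5) → VC-HIT  vc=[37, 35]
10: 0xb7 (blk 45, set 5) → L1-HIT  vc=[37, 35]
11: 0xeb (blk 58, set 2) → MISS  vc=[37, 35]
12: 0x26 (blk 9, set 1) → MISS  vc=[37, 35, 25]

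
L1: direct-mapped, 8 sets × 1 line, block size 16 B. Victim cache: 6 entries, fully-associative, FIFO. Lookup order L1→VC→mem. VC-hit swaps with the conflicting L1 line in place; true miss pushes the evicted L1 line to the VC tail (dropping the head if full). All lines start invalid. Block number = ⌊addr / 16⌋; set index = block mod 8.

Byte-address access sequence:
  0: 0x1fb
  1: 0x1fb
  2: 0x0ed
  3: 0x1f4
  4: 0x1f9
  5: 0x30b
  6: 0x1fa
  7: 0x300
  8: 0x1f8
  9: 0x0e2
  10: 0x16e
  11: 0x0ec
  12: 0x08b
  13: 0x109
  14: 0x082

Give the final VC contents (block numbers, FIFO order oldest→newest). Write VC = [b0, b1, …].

#0 0x1fb→b31/s7 MISS; vc=[]
#1 0x1fb→b31/s7 L1-HIT; vc=[]
#2 0xed→b14/s6 MISS; vc=[]
#3 0x1f4→b31/s7 L1-HIT; vc=[]
#4 0x1f9→b31/s7 L1-HIT; vc=[]
#5 0x30b→b48/s0 MISS; vc=[]
#6 0x1fa→b31/s7 L1-HIT; vc=[]
#7 0x300→b48/s0 L1-HIT; vc=[]
#8 0x1f8→b31/s7 L1-HIT; vc=[]
#9 0xe2→b14/s6 L1-HIT; vc=[]
#10 0x16e→b22/s6 MISS; vc=[14]
#11 0xec→b14/s6 VC-HIT; vc=[22]
#12 0x8b→b8/s0 MISS; vc=[22,48]
#13 0x109→b16/s0 MISS; vc=[22,48,8]
#14 0x82→b8/s0 VC-HIT; vc=[22,48,16]

VC = [22, 48, 16]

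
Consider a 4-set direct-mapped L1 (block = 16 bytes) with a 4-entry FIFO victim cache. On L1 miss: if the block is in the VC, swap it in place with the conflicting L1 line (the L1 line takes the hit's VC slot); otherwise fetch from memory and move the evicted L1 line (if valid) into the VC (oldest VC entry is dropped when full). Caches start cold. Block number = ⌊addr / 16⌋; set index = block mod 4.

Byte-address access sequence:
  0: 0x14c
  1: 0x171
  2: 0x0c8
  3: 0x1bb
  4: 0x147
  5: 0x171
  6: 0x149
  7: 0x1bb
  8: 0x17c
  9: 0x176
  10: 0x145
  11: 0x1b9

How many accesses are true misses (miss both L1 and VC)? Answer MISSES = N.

MISSES = 4

#0 0x14c→b20/s0 MISS; vc=[]
#1 0x171→b23/s3 MISS; vc=[]
#2 0xc8→b12/s0 MISS; vc=[20]
#3 0x1bb→b27/s3 MISS; vc=[20,23]
#4 0x147→b20/s0 VC-HIT; vc=[12,23]
#5 0x171→b23/s3 VC-HIT; vc=[12,27]
#6 0x149→b20/s0 L1-HIT; vc=[12,27]
#7 0x1bb→b27/s3 VC-HIT; vc=[12,23]
#8 0x17c→b23/s3 VC-HIT; vc=[12,27]
#9 0x176→b23/s3 L1-HIT; vc=[12,27]
#10 0x145→b20/s0 L1-HIT; vc=[12,27]
#11 0x1b9→b27/s3 VC-HIT; vc=[12,23]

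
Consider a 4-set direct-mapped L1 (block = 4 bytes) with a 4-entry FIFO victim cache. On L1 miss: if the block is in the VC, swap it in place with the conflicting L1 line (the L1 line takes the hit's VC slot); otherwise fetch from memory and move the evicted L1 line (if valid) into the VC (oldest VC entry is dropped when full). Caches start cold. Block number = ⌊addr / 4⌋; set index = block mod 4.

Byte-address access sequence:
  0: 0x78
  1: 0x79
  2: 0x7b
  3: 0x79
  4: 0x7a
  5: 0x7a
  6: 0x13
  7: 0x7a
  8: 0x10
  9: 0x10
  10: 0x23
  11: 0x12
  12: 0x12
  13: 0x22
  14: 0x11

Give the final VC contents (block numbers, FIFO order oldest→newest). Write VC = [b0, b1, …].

VC = [8]

0: 0x78 (blk 30, set 2) → MISS  vc=[]
1: 0x79 (blk 30, set 2) → L1-HIT  vc=[]
2: 0x7b (blk 30, set 2) → L1-HIT  vc=[]
3: 0x79 (blk 30, set 2) → L1-HIT  vc=[]
4: 0x7a (blk 30, set 2) → L1-HIT  vc=[]
5: 0x7a (blk 30, set 2) → L1-HIT  vc=[]
6: 0x13 (blk 4, set 0) → MISS  vc=[]
7: 0x7a (blk 30, set 2) → L1-HIT  vc=[]
8: 0x10 (blk 4, set 0) → L1-HIT  vc=[]
9: 0x10 (blk 4, set 0) → L1-HIT  vc=[]
10: 0x23 (blk 8, set 0) → MISS  vc=[4]
11: 0x12 (blk 4, set 0) → VC-HIT  vc=[8]
12: 0x12 (blk 4, set 0) → L1-HIT  vc=[8]
13: 0x22 (blk 8, set 0) → VC-HIT  vc=[4]
14: 0x11 (blk 4, set 0) → VC-HIT  vc=[8]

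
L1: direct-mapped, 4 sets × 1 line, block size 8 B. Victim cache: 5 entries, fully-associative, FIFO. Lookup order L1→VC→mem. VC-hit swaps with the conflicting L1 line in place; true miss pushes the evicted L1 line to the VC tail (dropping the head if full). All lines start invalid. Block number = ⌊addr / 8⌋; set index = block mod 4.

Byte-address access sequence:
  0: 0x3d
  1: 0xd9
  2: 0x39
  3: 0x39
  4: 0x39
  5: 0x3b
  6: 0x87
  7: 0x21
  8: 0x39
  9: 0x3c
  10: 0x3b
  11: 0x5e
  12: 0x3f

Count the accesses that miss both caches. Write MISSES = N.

MISSES = 5

0: 0x3d (blk 7, set 3) → MISS  vc=[]
1: 0xd9 (blk 27, set 3) → MISS  vc=[7]
2: 0x39 (blk 7, set 3) → VC-HIT  vc=[27]
3: 0x39 (blk 7, set 3) → L1-HIT  vc=[27]
4: 0x39 (blk 7, set 3) → L1-HIT  vc=[27]
5: 0x3b (blk 7, set 3) → L1-HIT  vc=[27]
6: 0x87 (blk 16, set 0) → MISS  vc=[27]
7: 0x21 (blk 4, set 0) → MISS  vc=[27, 16]
8: 0x39 (blk 7, set 3) → L1-HIT  vc=[27, 16]
9: 0x3c (blk 7, set 3) → L1-HIT  vc=[27, 16]
10: 0x3b (blk 7, set 3) → L1-HIT  vc=[27, 16]
11: 0x5e (blk 11, set 3) → MISS  vc=[27, 16, 7]
12: 0x3f (blk 7, set 3) → VC-HIT  vc=[27, 16, 11]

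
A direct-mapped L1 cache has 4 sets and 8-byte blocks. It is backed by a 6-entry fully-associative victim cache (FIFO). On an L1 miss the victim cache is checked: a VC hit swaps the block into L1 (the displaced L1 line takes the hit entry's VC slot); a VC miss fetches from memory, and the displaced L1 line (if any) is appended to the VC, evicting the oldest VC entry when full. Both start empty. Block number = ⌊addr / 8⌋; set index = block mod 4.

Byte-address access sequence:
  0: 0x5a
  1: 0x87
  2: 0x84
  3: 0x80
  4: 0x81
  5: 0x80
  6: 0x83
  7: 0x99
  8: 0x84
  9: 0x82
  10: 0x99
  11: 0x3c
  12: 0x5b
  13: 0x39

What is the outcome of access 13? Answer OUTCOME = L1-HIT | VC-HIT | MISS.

OUTCOME = VC-HIT

#0 0x5a→b11/s3 MISS; vc=[]
#1 0x87→b16/s0 MISS; vc=[]
#2 0x84→b16/s0 L1-HIT; vc=[]
#3 0x80→b16/s0 L1-HIT; vc=[]
#4 0x81→b16/s0 L1-HIT; vc=[]
#5 0x80→b16/s0 L1-HIT; vc=[]
#6 0x83→b16/s0 L1-HIT; vc=[]
#7 0x99→b19/s3 MISS; vc=[11]
#8 0x84→b16/s0 L1-HIT; vc=[11]
#9 0x82→b16/s0 L1-HIT; vc=[11]
#10 0x99→b19/s3 L1-HIT; vc=[11]
#11 0x3c→b7/s3 MISS; vc=[11,19]
#12 0x5b→b11/s3 VC-HIT; vc=[7,19]
#13 0x39→b7/s3 VC-HIT; vc=[11,19]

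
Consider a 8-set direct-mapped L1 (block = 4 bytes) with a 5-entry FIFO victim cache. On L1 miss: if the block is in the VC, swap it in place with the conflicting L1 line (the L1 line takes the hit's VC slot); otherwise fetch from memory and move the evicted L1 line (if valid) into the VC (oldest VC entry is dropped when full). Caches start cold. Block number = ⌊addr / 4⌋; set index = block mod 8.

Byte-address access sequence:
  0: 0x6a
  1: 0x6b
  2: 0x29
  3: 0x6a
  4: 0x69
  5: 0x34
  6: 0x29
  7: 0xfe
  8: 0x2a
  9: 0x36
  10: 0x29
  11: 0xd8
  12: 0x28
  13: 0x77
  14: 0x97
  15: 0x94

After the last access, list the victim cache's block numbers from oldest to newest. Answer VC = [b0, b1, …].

VC = [26, 13, 29]

0: 0x6a (blk 26, set 2) → MISS  vc=[]
1: 0x6b (blk 26, set 2) → L1-HIT  vc=[]
2: 0x29 (blk 10, set 2) → MISS  vc=[26]
3: 0x6a (blk 26, set 2) → VC-HIT  vc=[10]
4: 0x69 (blk 26, set 2) → L1-HIT  vc=[10]
5: 0x34 (blk 13, set 5) → MISS  vc=[10]
6: 0x29 (blk 10, set 2) → VC-HIT  vc=[26]
7: 0xfe (blk 63, set 7) → MISS  vc=[26]
8: 0x2a (blk 10, set 2) → L1-HIT  vc=[26]
9: 0x36 (blk 13, set 5) → L1-HIT  vc=[26]
10: 0x29 (blk 10, set 2) → L1-HIT  vc=[26]
11: 0xd8 (blk 54, set 6) → MISS  vc=[26]
12: 0x28 (blk 10, set 2) → L1-HIT  vc=[26]
13: 0x77 (blk 29, set 5) → MISS  vc=[26, 13]
14: 0x97 (blk 37, set 5) → MISS  vc=[26, 13, 29]
15: 0x94 (blk 37, set 5) → L1-HIT  vc=[26, 13, 29]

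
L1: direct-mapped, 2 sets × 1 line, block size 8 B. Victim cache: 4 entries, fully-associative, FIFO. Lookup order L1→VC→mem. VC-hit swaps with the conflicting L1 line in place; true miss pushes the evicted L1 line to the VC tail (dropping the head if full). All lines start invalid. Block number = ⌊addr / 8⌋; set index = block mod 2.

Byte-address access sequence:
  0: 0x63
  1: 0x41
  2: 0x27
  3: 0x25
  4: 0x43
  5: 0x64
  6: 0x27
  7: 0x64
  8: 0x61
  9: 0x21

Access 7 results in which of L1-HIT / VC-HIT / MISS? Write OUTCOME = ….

OUTCOME = VC-HIT

#0 0x63→b12/s0 MISS; vc=[]
#1 0x41→b8/s0 MISS; vc=[12]
#2 0x27→b4/s0 MISS; vc=[12,8]
#3 0x25→b4/s0 L1-HIT; vc=[12,8]
#4 0x43→b8/s0 VC-HIT; vc=[12,4]
#5 0x64→b12/s0 VC-HIT; vc=[8,4]
#6 0x27→b4/s0 VC-HIT; vc=[8,12]
#7 0x64→b12/s0 VC-HIT; vc=[8,4]
#8 0x61→b12/s0 L1-HIT; vc=[8,4]
#9 0x21→b4/s0 VC-HIT; vc=[8,12]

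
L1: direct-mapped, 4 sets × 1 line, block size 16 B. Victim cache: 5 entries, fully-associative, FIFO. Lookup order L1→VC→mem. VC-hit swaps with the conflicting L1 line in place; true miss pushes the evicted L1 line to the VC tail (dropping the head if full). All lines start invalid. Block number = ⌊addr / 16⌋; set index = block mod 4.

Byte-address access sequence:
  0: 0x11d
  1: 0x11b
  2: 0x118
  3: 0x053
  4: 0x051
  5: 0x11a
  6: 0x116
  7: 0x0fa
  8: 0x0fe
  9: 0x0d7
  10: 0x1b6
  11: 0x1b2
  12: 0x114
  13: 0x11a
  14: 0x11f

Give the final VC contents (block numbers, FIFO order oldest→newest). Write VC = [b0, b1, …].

VC = [5, 13, 15]

  [0] addr=0x11d blk=17 s=1: MISS | VC []
  [1] addr=0x11b blk=17 s=1: L1-HIT | VC []
  [2] addr=0x118 blk=17 s=1: L1-HIT | VC []
  [3] addr=0x53 blk=5 s=1: MISS | VC [17]
  [4] addr=0x51 blk=5 s=1: L1-HIT | VC [17]
  [5] addr=0x11a blk=17 s=1: VC-HIT | VC [5]
  [6] addr=0x116 blk=17 s=1: L1-HIT | VC [5]
  [7] addr=0xfa blk=15 s=3: MISS | VC [5]
  [8] addr=0xfe blk=15 s=3: L1-HIT | VC [5]
  [9] addr=0xd7 blk=13 s=1: MISS | VC [5, 17]
  [10] addr=0x1b6 blk=27 s=3: MISS | VC [5, 17, 15]
  [11] addr=0x1b2 blk=27 s=3: L1-HIT | VC [5, 17, 15]
  [12] addr=0x114 blk=17 s=1: VC-HIT | VC [5, 13, 15]
  [13] addr=0x11a blk=17 s=1: L1-HIT | VC [5, 13, 15]
  [14] addr=0x11f blk=17 s=1: L1-HIT | VC [5, 13, 15]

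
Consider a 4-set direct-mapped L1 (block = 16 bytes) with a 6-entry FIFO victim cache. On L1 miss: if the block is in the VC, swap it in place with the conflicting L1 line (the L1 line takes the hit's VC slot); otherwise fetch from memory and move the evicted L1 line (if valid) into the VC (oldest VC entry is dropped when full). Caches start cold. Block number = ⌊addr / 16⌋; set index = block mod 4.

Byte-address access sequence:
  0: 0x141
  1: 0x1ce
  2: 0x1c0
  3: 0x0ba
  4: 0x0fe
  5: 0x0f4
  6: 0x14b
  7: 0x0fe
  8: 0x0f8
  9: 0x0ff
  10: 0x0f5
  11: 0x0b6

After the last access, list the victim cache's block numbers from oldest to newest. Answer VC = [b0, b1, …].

0: 0x141 (blk 20, set 0) → MISS  vc=[]
1: 0x1ce (blk 28, set 0) → MISS  vc=[20]
2: 0x1c0 (blk 28, set 0) → L1-HIT  vc=[20]
3: 0xba (blk 11, set 3) → MISS  vc=[20]
4: 0xfe (blk 15, set 3) → MISS  vc=[20, 11]
5: 0xf4 (blk 15, set 3) → L1-HIT  vc=[20, 11]
6: 0x14b (blk 20, set 0) → VC-HIT  vc=[28, 11]
7: 0xfe (blk 15, set 3) → L1-HIT  vc=[28, 11]
8: 0xf8 (blk 15, set 3) → L1-HIT  vc=[28, 11]
9: 0xff (blk 15, set 3) → L1-HIT  vc=[28, 11]
10: 0xf5 (blk 15, set 3) → L1-HIT  vc=[28, 11]
11: 0xb6 (blk 11, set 3) → VC-HIT  vc=[28, 15]

VC = [28, 15]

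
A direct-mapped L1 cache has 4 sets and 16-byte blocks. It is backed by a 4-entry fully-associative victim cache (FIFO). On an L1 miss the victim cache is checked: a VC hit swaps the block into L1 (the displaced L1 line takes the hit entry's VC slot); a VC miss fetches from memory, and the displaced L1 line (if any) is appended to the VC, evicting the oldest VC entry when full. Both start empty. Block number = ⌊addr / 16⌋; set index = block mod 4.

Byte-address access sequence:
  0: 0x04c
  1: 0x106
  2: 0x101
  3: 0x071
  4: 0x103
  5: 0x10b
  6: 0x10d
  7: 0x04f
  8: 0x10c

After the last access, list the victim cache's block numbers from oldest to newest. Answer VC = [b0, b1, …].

0: 0x4c (blk 4, set 0) → MISS  vc=[]
1: 0x106 (blk 16, set 0) → MISS  vc=[4]
2: 0x101 (blk 16, set 0) → L1-HIT  vc=[4]
3: 0x71 (blk 7, set 3) → MISS  vc=[4]
4: 0x103 (blk 16, set 0) → L1-HIT  vc=[4]
5: 0x10b (blk 16, set 0) → L1-HIT  vc=[4]
6: 0x10d (blk 16, set 0) → L1-HIT  vc=[4]
7: 0x4f (blk 4, set 0) → VC-HIT  vc=[16]
8: 0x10c (blk 16, set 0) → VC-HIT  vc=[4]

VC = [4]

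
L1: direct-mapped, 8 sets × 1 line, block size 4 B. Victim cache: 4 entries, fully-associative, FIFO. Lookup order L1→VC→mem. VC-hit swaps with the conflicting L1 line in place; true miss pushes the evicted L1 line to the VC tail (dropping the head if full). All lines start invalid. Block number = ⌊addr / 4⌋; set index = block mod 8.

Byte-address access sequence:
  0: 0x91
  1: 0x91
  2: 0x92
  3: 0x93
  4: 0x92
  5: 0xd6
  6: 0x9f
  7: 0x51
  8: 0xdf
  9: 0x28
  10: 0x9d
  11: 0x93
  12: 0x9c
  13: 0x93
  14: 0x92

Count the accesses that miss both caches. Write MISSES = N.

MISSES = 6

0: 0x91 (blk 36, set 4) → MISS  vc=[]
1: 0x91 (blk 36, set 4) → L1-HIT  vc=[]
2: 0x92 (blk 36, set 4) → L1-HIT  vc=[]
3: 0x93 (blk 36, set 4) → L1-HIT  vc=[]
4: 0x92 (blk 36, set 4) → L1-HIT  vc=[]
5: 0xd6 (blk 53, set 5) → MISS  vc=[]
6: 0x9f (blk 39, set 7) → MISS  vc=[]
7: 0x51 (blk 20, set 4) → MISS  vc=[36]
8: 0xdf (blk 55, set 7) → MISS  vc=[36, 39]
9: 0x28 (blk 10, set 2) → MISS  vc=[36, 39]
10: 0x9d (blk 39, set 7) → VC-HIT  vc=[36, 55]
11: 0x93 (blk 36, set 4) → VC-HIT  vc=[20, 55]
12: 0x9c (blk 39, set 7) → L1-HIT  vc=[20, 55]
13: 0x93 (blk 36, set 4) → L1-HIT  vc=[20, 55]
14: 0x92 (blk 36, set 4) → L1-HIT  vc=[20, 55]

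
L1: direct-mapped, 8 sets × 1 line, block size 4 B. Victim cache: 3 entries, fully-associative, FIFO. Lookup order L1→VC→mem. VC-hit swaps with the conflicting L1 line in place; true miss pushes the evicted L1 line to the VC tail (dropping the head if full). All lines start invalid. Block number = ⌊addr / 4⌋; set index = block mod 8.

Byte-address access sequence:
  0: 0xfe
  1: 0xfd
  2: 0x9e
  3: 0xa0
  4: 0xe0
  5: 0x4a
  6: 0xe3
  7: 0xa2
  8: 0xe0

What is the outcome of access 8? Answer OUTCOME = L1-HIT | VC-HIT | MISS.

OUTCOME = VC-HIT

#0 0xfe→b63/s7 MISS; vc=[]
#1 0xfd→b63/s7 L1-HIT; vc=[]
#2 0x9e→b39/s7 MISS; vc=[63]
#3 0xa0→b40/s0 MISS; vc=[63]
#4 0xe0→b56/s0 MISS; vc=[63,40]
#5 0x4a→b18/s2 MISS; vc=[63,40]
#6 0xe3→b56/s0 L1-HIT; vc=[63,40]
#7 0xa2→b40/s0 VC-HIT; vc=[63,56]
#8 0xe0→b56/s0 VC-HIT; vc=[63,40]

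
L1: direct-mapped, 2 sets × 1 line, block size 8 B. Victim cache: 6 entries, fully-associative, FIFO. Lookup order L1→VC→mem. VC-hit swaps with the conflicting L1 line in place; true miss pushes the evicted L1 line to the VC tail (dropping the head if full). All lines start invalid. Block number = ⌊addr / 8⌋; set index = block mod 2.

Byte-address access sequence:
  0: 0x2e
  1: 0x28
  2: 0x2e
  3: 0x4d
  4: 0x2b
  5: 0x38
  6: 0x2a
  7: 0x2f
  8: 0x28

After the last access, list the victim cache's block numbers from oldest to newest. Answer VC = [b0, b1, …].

VC = [9, 7]

  [0] addr=0x2e blk=5 s=1: MISS | VC []
  [1] addr=0x28 blk=5 s=1: L1-HIT | VC []
  [2] addr=0x2e blk=5 s=1: L1-HIT | VC []
  [3] addr=0x4d blk=9 s=1: MISS | VC [5]
  [4] addr=0x2b blk=5 s=1: VC-HIT | VC [9]
  [5] addr=0x38 blk=7 s=1: MISS | VC [9, 5]
  [6] addr=0x2a blk=5 s=1: VC-HIT | VC [9, 7]
  [7] addr=0x2f blk=5 s=1: L1-HIT | VC [9, 7]
  [8] addr=0x28 blk=5 s=1: L1-HIT | VC [9, 7]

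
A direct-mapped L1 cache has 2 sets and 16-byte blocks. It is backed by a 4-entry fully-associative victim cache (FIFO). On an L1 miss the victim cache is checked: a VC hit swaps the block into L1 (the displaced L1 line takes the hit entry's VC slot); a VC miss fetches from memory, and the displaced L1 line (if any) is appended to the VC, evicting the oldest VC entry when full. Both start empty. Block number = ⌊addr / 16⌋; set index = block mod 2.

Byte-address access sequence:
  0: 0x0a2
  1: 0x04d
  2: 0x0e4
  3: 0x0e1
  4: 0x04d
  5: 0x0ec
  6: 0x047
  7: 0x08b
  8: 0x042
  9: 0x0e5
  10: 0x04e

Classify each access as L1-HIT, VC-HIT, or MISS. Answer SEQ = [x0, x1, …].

SEQ = [MISS, MISS, MISS, L1-HIT, VC-HIT, VC-HIT, VC-HIT, MISS, VC-HIT, VC-HIT, VC-HIT]

#0 0xa2→b10/s0 MISS; vc=[]
#1 0x4d→b4/s0 MISS; vc=[10]
#2 0xe4→b14/s0 MISS; vc=[10,4]
#3 0xe1→b14/s0 L1-HIT; vc=[10,4]
#4 0x4d→b4/s0 VC-HIT; vc=[10,14]
#5 0xec→b14/s0 VC-HIT; vc=[10,4]
#6 0x47→b4/s0 VC-HIT; vc=[10,14]
#7 0x8b→b8/s0 MISS; vc=[10,14,4]
#8 0x42→b4/s0 VC-HIT; vc=[10,14,8]
#9 0xe5→b14/s0 VC-HIT; vc=[10,4,8]
#10 0x4e→b4/s0 VC-HIT; vc=[10,14,8]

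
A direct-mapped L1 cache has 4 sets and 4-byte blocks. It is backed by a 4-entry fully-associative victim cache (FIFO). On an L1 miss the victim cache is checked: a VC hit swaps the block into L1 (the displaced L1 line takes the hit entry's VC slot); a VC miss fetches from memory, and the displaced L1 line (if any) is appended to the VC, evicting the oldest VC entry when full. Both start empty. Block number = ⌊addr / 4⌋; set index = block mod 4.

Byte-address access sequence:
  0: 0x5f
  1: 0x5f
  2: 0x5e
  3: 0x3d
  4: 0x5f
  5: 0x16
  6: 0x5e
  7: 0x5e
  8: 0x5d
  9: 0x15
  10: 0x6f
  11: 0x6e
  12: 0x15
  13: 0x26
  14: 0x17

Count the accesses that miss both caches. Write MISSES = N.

0: 0x5f (blk 23, set 3) → MISS  vc=[]
1: 0x5f (blk 23, set 3) → L1-HIT  vc=[]
2: 0x5e (blk 23, set 3) → L1-HIT  vc=[]
3: 0x3d (blk 15, set 3) → MISS  vc=[23]
4: 0x5f (blk 23, set 3) → VC-HIT  vc=[15]
5: 0x16 (blk 5, set 1) → MISS  vc=[15]
6: 0x5e (blk 23, set 3) → L1-HIT  vc=[15]
7: 0x5e (blk 23, set 3) → L1-HIT  vc=[15]
8: 0x5d (blk 23, set 3) → L1-HIT  vc=[15]
9: 0x15 (blk 5, set 1) → L1-HIT  vc=[15]
10: 0x6f (blk 27, set 3) → MISS  vc=[15, 23]
11: 0x6e (blk 27, set 3) → L1-HIT  vc=[15, 23]
12: 0x15 (blk 5, set 1) → L1-HIT  vc=[15, 23]
13: 0x26 (blk 9, set 1) → MISS  vc=[15, 23, 5]
14: 0x17 (blk 5, set 1) → VC-HIT  vc=[15, 23, 9]

MISSES = 5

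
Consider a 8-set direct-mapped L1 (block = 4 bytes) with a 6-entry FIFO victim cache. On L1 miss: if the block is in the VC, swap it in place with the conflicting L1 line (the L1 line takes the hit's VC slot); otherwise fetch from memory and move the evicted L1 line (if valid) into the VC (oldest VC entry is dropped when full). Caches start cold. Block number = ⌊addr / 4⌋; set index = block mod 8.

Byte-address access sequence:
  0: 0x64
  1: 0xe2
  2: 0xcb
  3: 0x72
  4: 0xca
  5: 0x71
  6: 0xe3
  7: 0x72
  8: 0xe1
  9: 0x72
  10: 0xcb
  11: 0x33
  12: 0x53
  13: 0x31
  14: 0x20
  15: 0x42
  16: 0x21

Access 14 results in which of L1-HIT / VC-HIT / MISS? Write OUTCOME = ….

OUTCOME = MISS

0: 0x64 (blk 25, set 1) → MISS  vc=[]
1: 0xe2 (blk 56, set 0) → MISS  vc=[]
2: 0xcb (blk 50, set 2) → MISS  vc=[]
3: 0x72 (blk 28, set 4) → MISS  vc=[]
4: 0xca (blk 50, set 2) → L1-HIT  vc=[]
5: 0x71 (blk 28, set 4) → L1-HIT  vc=[]
6: 0xe3 (blk 56, set 0) → L1-HIT  vc=[]
7: 0x72 (blk 28, set 4) → L1-HIT  vc=[]
8: 0xe1 (blk 56, set 0) → L1-HIT  vc=[]
9: 0x72 (blk 28, set 4) → L1-HIT  vc=[]
10: 0xcb (blk 50, set 2) → L1-HIT  vc=[]
11: 0x33 (blk 12, set 4) → MISS  vc=[28]
12: 0x53 (blk 20, set 4) → MISS  vc=[28, 12]
13: 0x31 (blk 12, set 4) → VC-HIT  vc=[28, 20]
14: 0x20 (blk 8, set 0) → MISS  vc=[28, 20, 56]
15: 0x42 (blk 16, set 0) → MISS  vc=[28, 20, 56, 8]
16: 0x21 (blk 8, set 0) → VC-HIT  vc=[28, 20, 56, 16]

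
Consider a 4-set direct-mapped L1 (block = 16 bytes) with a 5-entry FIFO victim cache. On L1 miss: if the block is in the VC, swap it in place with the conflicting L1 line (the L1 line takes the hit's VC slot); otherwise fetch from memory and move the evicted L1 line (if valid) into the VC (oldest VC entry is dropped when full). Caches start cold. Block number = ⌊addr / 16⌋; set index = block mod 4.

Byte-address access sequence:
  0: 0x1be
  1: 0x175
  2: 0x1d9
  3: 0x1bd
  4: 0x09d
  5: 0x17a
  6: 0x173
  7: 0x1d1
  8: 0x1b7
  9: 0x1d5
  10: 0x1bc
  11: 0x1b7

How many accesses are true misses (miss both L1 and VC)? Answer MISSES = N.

0: 0x1be (blk 27, set 3) → MISS  vc=[]
1: 0x175 (blk 23, set 3) → MISS  vc=[27]
2: 0x1d9 (blk 29, set 1) → MISS  vc=[27]
3: 0x1bd (blk 27, set 3) → VC-HIT  vc=[23]
4: 0x9d (blk 9, set 1) → MISS  vc=[23, 29]
5: 0x17a (blk 23, set 3) → VC-HIT  vc=[27, 29]
6: 0x173 (blk 23, set 3) → L1-HIT  vc=[27, 29]
7: 0x1d1 (blk 29, set 1) → VC-HIT  vc=[27, 9]
8: 0x1b7 (blk 27, set 3) → VC-HIT  vc=[23, 9]
9: 0x1d5 (blk 29, set 1) → L1-HIT  vc=[23, 9]
10: 0x1bc (blk 27, set 3) → L1-HIT  vc=[23, 9]
11: 0x1b7 (blk 27, set 3) → L1-HIT  vc=[23, 9]

MISSES = 4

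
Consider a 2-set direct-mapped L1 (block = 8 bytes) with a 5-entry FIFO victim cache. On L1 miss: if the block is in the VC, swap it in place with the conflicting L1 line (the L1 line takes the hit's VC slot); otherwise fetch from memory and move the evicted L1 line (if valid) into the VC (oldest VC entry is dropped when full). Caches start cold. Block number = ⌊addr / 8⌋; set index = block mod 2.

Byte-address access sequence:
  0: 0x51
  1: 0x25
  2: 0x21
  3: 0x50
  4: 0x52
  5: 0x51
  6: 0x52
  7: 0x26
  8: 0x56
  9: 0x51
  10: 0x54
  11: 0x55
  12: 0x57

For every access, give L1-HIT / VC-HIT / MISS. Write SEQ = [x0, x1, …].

0: 0x51 (blk 10, set 0) → MISS  vc=[]
1: 0x25 (blk 4, set 0) → MISS  vc=[10]
2: 0x21 (blk 4, set 0) → L1-HIT  vc=[10]
3: 0x50 (blk 10, set 0) → VC-HIT  vc=[4]
4: 0x52 (blk 10, set 0) → L1-HIT  vc=[4]
5: 0x51 (blk 10, set 0) → L1-HIT  vc=[4]
6: 0x52 (blk 10, set 0) → L1-HIT  vc=[4]
7: 0x26 (blk 4, set 0) → VC-HIT  vc=[10]
8: 0x56 (blk 10, set 0) → VC-HIT  vc=[4]
9: 0x51 (blk 10, set 0) → L1-HIT  vc=[4]
10: 0x54 (blk 10, set 0) → L1-HIT  vc=[4]
11: 0x55 (blk 10, set 0) → L1-HIT  vc=[4]
12: 0x57 (blk 10, set 0) → L1-HIT  vc=[4]

SEQ = [MISS, MISS, L1-HIT, VC-HIT, L1-HIT, L1-HIT, L1-HIT, VC-HIT, VC-HIT, L1-HIT, L1-HIT, L1-HIT, L1-HIT]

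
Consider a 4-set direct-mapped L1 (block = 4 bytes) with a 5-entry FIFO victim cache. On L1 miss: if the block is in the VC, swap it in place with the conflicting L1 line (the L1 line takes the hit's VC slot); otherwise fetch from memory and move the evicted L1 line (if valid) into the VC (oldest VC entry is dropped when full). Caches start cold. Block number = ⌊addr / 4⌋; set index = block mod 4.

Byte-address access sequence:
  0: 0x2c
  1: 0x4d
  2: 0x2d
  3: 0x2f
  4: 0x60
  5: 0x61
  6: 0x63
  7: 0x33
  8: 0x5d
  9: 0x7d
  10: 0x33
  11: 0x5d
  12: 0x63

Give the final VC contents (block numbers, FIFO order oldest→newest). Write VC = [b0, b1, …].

#0 0x2c→b11/s3 MISS; vc=[]
#1 0x4d→b19/s3 MISS; vc=[11]
#2 0x2d→b11/s3 VC-HIT; vc=[19]
#3 0x2f→b11/s3 L1-HIT; vc=[19]
#4 0x60→b24/s0 MISS; vc=[19]
#5 0x61→b24/s0 L1-HIT; vc=[19]
#6 0x63→b24/s0 L1-HIT; vc=[19]
#7 0x33→b12/s0 MISS; vc=[19,24]
#8 0x5d→b23/s3 MISS; vc=[19,24,11]
#9 0x7d→b31/s3 MISS; vc=[19,24,11,23]
#10 0x33→b12/s0 L1-HIT; vc=[19,24,11,23]
#11 0x5d→b23/s3 VC-HIT; vc=[19,24,11,31]
#12 0x63→b24/s0 VC-HIT; vc=[19,12,11,31]

VC = [19, 12, 11, 31]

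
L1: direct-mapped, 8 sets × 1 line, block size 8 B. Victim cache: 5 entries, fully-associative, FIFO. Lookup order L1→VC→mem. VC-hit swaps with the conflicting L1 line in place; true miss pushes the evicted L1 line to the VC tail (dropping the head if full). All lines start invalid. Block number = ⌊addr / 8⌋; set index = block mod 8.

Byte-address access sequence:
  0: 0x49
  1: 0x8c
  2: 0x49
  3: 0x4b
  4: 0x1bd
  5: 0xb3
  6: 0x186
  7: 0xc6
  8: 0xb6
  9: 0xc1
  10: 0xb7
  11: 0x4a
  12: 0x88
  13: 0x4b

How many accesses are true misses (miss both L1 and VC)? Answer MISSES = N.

MISSES = 6

#0 0x49→b9/s1 MISS; vc=[]
#1 0x8c→b17/s1 MISS; vc=[9]
#2 0x49→b9/s1 VC-HIT; vc=[17]
#3 0x4b→b9/s1 L1-HIT; vc=[17]
#4 0x1bd→b55/s7 MISS; vc=[17]
#5 0xb3→b22/s6 MISS; vc=[17]
#6 0x186→b48/s0 MISS; vc=[17]
#7 0xc6→b24/s0 MISS; vc=[17,48]
#8 0xb6→b22/s6 L1-HIT; vc=[17,48]
#9 0xc1→b24/s0 L1-HIT; vc=[17,48]
#10 0xb7→b22/s6 L1-HIT; vc=[17,48]
#11 0x4a→b9/s1 L1-HIT; vc=[17,48]
#12 0x88→b17/s1 VC-HIT; vc=[9,48]
#13 0x4b→b9/s1 VC-HIT; vc=[17,48]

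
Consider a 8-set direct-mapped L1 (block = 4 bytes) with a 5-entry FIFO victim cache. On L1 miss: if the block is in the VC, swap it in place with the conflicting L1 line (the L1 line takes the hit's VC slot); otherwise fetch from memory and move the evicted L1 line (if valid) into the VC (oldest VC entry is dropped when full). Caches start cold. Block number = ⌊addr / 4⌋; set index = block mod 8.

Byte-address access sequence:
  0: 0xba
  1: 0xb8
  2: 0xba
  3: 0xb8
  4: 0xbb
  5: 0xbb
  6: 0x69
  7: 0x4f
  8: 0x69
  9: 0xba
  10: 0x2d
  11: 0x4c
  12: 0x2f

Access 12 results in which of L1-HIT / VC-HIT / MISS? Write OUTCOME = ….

OUTCOME = VC-HIT

0: 0xba (blk 46, set 6) → MISS  vc=[]
1: 0xb8 (blk 46, set 6) → L1-HIT  vc=[]
2: 0xba (blk 46, set 6) → L1-HIT  vc=[]
3: 0xb8 (blk 46, set 6) → L1-HIT  vc=[]
4: 0xbb (blk 46, set 6) → L1-HIT  vc=[]
5: 0xbb (blk 46, set 6) → L1-HIT  vc=[]
6: 0x69 (blk 26, set 2) → MISS  vc=[]
7: 0x4f (blk 19, set 3) → MISS  vc=[]
8: 0x69 (blk 26, set 2) → L1-HIT  vc=[]
9: 0xba (blk 46, set 6) → L1-HIT  vc=[]
10: 0x2d (blk 11, set 3) → MISS  vc=[19]
11: 0x4c (blk 19, set 3) → VC-HIT  vc=[11]
12: 0x2f (blk 11, set 3) → VC-HIT  vc=[19]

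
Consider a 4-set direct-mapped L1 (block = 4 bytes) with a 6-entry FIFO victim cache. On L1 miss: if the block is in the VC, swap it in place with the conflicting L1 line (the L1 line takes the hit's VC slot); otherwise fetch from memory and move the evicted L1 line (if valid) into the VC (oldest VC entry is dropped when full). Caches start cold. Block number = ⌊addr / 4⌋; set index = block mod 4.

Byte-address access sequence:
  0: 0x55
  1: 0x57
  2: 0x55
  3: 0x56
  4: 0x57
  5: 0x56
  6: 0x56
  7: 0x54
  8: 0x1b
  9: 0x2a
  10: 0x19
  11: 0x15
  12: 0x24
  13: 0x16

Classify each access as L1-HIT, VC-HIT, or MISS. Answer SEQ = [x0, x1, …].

#0 0x55→b21/s1 MISS; vc=[]
#1 0x57→b21/s1 L1-HIT; vc=[]
#2 0x55→b21/s1 L1-HIT; vc=[]
#3 0x56→b21/s1 L1-HIT; vc=[]
#4 0x57→b21/s1 L1-HIT; vc=[]
#5 0x56→b21/s1 L1-HIT; vc=[]
#6 0x56→b21/s1 L1-HIT; vc=[]
#7 0x54→b21/s1 L1-HIT; vc=[]
#8 0x1b→b6/s2 MISS; vc=[]
#9 0x2a→b10/s2 MISS; vc=[6]
#10 0x19→b6/s2 VC-HIT; vc=[10]
#11 0x15→b5/s1 MISS; vc=[10,21]
#12 0x24→b9/s1 MISS; vc=[10,21,5]
#13 0x16→b5/s1 VC-HIT; vc=[10,21,9]

SEQ = [MISS, L1-HIT, L1-HIT, L1-HIT, L1-HIT, L1-HIT, L1-HIT, L1-HIT, MISS, MISS, VC-HIT, MISS, MISS, VC-HIT]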